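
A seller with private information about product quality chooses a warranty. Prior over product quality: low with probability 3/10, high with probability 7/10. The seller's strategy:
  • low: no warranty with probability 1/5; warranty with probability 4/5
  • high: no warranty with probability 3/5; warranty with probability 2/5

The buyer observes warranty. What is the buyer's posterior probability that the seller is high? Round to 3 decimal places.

Apply Bayes' rule using the sender's strategy as the likelihood.
P(warranty) = (3/10)·(4/5) + (7/10)·(2/5) = 13/25
P(high | warranty) = ((7/10)·(2/5)) / (13/25) = (7/25) / (13/25) = 7/13

0.538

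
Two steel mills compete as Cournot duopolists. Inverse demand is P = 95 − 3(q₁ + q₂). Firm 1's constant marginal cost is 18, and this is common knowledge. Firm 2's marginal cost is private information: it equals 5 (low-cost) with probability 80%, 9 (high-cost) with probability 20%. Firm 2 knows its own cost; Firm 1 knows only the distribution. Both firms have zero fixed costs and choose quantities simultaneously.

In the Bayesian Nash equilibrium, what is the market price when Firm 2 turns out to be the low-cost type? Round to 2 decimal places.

Each type of Firm 2 best-responds to q₁; Firm 1 best-responds to the expected q₂ over Firm 2's types.
Firm 2 with cost c maximizes (95 − 3(q₁+q₂) − c)·q₂, giving q₂(c) = (95 − c − 3q₁)/6.
E[c₂] = 0.8·5 + 0.2·9 = 5.8
Firm 1's FOC against E[q₂] yields q₁ = (95 − 2·18 + E[c₂])/9 = (95 − 36 + 5.8)/9 = 7.2.
q₂(low-cost) = 11.4, so P = 95 − 3·(7.2 + 11.4) = 39.2.

39.20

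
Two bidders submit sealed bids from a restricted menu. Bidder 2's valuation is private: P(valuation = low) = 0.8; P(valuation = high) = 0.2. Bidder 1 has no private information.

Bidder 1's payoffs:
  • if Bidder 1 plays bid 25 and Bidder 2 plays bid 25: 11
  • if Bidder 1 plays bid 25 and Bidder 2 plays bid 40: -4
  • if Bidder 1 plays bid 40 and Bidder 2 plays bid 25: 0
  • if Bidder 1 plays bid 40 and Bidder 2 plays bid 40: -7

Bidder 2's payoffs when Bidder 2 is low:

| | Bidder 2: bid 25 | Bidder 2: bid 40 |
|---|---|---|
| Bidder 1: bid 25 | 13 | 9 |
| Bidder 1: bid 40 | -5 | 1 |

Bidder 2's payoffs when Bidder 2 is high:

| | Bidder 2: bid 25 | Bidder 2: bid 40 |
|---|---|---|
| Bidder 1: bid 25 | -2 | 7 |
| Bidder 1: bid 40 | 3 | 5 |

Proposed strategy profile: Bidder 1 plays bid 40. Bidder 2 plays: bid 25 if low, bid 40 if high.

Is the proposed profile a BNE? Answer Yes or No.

Bidder 1 plays bid 40: E[bid 40] = 0.8·(0) + 0.2·(-7) = -1.4; E[bid 25] = 8. Not best-responding. ✗
Bidder 2 (valuation low), facing bid 40: bid 25 gives -5, bid 40 gives 1. Proposed bid 25 is not best — profitable deviation exists. ✗
Bidder 2 (valuation high), facing bid 40: bid 25 gives 3, bid 40 gives 5. Proposed bid 40 is best. ✓

No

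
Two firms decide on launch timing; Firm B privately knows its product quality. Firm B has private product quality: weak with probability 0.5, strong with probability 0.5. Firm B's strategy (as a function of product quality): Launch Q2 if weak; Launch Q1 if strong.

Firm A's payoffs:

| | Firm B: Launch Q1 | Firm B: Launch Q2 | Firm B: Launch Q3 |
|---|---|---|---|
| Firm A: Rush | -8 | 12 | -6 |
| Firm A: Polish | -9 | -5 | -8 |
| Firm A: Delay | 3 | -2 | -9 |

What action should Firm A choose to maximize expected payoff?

Rush

E[Rush] = 0.5·(12) + 0.5·(-8) = 2
E[Polish] = 0.5·(-5) + 0.5·(-9) = -7
E[Delay] = 0.5·(-2) + 0.5·(3) = 0.5
Best response: Rush (2 is the largest).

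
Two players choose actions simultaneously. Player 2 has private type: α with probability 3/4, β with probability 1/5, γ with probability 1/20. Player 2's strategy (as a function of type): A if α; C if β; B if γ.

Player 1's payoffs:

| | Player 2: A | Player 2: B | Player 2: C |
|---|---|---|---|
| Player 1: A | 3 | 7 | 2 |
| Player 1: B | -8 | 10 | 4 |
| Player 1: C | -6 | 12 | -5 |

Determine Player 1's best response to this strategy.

A

Compute Player 1's expected payoff for each action, taking the expectation over Player 2's type.
E[A] = 3/4·(3) + 1/5·(2) + 1/20·(7) = 3
E[B] = 3/4·(-8) + 1/5·(4) + 1/20·(10) = -47/10
E[C] = 3/4·(-6) + 1/5·(-5) + 1/20·(12) = -49/10
Best response: A (3 is the largest).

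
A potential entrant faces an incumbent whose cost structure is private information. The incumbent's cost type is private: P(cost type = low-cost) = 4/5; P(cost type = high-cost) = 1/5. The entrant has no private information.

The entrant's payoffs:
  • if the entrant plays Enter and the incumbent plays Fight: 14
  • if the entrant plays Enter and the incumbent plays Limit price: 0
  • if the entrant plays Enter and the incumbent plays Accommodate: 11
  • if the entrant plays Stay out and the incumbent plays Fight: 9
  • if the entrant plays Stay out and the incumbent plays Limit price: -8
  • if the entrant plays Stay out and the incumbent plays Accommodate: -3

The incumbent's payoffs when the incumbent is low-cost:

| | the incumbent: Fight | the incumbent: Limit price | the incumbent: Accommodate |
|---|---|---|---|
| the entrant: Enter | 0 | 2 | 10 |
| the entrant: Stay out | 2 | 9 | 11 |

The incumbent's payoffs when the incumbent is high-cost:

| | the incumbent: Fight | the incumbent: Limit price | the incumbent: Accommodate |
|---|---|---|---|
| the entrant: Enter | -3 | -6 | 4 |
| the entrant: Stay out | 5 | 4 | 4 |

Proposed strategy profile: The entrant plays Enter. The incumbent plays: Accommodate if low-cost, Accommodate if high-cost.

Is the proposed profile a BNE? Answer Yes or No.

Yes

The entrant plays Enter: E[Enter] = 4/5·(11) + 1/5·(11) = 11; E[Stay out] = -3. Best-responding. ✓
The incumbent (cost type low-cost), facing Enter: Fight gives 0, Limit price gives 2, Accommodate gives 10. Proposed Accommodate is best. ✓
The incumbent (cost type high-cost), facing Enter: Fight gives -3, Limit price gives -6, Accommodate gives 4. Proposed Accommodate is best. ✓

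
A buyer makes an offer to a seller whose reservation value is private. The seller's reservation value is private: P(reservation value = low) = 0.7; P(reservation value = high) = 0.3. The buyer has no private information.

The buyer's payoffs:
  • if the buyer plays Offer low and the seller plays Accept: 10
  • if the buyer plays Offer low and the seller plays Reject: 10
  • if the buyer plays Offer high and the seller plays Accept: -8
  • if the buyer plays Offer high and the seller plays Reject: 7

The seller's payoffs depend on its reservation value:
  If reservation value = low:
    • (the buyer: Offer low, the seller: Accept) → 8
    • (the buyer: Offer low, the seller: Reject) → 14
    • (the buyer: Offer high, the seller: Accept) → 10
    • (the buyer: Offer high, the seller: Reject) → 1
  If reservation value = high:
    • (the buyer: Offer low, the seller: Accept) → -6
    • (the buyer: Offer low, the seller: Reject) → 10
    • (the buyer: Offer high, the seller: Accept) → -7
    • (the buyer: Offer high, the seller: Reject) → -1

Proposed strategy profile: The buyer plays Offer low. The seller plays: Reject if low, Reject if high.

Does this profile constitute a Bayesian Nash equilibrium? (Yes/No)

Yes

The buyer plays Offer low: E[Offer low] = 0.7·(10) + 0.3·(10) = 10; E[Offer high] = 7. Best-responding. ✓
The seller (reservation value low), facing Offer low: Accept gives 8, Reject gives 14. Proposed Reject is best. ✓
The seller (reservation value high), facing Offer low: Accept gives -6, Reject gives 10. Proposed Reject is best. ✓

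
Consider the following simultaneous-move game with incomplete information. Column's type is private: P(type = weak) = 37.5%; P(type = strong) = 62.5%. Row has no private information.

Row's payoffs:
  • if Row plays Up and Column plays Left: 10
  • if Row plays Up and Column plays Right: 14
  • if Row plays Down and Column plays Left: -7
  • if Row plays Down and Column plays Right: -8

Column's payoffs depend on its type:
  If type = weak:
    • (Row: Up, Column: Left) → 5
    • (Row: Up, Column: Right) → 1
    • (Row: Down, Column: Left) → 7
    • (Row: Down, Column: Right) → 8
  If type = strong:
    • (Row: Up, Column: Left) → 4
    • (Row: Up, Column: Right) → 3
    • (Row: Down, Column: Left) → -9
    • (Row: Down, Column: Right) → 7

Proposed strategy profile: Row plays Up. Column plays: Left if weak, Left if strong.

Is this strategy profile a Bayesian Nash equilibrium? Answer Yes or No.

Yes

A profile is a BNE iff every type of every player is best-responding given beliefs about the other side.
Row plays Up: E[Up] = 0.375·(10) + 0.625·(10) = 10; E[Down] = -7. Best-responding. ✓
Column (type weak), facing Up: Left gives 5, Right gives 1. Proposed Left is best. ✓
Column (type strong), facing Up: Left gives 4, Right gives 3. Proposed Left is best. ✓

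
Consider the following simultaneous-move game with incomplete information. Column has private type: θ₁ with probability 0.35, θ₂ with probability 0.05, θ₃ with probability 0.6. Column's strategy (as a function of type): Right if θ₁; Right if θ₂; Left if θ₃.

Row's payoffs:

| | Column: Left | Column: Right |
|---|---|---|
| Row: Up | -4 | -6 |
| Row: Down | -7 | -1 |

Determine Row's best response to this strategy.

Down

E[Up] = 0.35·(-6) + 0.05·(-6) + 0.6·(-4) = -4.8
E[Down] = 0.35·(-1) + 0.05·(-1) + 0.6·(-7) = -4.6
Best response: Down (-4.6 is the largest).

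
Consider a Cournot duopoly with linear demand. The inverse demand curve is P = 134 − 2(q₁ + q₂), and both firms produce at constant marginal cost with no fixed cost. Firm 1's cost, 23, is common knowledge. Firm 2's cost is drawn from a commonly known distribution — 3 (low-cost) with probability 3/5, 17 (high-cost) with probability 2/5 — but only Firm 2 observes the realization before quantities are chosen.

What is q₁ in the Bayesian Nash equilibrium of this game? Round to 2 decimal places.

Firm 2 with cost c maximizes (134 − 2(q₁+q₂) − c)·q₂, giving q₂(c) = (134 − c − 2q₁)/4.
E[c₂] = 3/5·3 + 2/5·17 = 8.6
Firm 1's FOC against E[q₂] yields q₁ = (134 − 2·23 + E[c₂])/6 = (134 − 46 + 8.6)/6 = 16.1.

16.10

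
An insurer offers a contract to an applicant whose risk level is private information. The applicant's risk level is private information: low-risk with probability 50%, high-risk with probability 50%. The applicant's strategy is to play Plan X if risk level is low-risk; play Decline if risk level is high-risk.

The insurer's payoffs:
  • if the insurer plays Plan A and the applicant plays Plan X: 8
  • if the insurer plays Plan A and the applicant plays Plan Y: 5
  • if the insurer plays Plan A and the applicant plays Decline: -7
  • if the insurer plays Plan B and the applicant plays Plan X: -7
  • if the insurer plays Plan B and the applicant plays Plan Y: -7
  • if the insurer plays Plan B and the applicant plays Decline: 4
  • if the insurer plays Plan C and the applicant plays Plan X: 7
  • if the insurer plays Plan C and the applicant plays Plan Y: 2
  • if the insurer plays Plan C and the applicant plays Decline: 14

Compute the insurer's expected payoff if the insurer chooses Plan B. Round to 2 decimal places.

E[Plan B] = 0.5·(-7) + 0.5·4 = (-3.5) + 2 = -1.5

-1.50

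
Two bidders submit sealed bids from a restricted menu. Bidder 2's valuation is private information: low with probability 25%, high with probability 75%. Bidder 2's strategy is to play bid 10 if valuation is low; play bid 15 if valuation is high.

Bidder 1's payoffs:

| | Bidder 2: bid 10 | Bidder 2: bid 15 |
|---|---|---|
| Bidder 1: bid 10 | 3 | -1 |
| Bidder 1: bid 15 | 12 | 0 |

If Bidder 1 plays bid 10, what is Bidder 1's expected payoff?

0

E[bid 10] = 0.25·3 + 0.75·(-1) = 0.75 + (-0.75) = 0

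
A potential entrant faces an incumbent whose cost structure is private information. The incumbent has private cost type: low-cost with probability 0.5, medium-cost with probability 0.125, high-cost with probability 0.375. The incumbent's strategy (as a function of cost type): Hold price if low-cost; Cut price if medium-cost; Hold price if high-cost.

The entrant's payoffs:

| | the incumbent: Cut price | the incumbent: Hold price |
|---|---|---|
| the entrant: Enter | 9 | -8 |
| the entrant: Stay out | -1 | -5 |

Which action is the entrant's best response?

Stay out

E[Enter] = 0.5·(-8) + 0.125·(9) + 0.375·(-8) = -5.875
E[Stay out] = 0.5·(-5) + 0.125·(-1) + 0.375·(-5) = -4.5
Best response: Stay out (-4.5 is the largest).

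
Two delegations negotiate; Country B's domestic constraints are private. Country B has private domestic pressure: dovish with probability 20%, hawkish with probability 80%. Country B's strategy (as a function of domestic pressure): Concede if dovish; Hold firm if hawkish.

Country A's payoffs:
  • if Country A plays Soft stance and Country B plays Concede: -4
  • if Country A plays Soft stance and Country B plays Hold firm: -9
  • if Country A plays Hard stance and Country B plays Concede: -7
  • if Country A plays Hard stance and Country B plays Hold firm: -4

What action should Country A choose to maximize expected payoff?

Hard stance

E[Soft stance] = 0.2·(-4) + 0.8·(-9) = -8
E[Hard stance] = 0.2·(-7) + 0.8·(-4) = -4.6
Best response: Hard stance (-4.6 is the largest).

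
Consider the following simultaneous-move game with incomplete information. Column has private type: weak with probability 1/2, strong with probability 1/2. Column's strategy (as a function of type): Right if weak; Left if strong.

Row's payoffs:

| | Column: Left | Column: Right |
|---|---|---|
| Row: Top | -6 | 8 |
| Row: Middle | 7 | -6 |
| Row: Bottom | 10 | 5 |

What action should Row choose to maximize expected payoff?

E[Top] = 1/2·(8) + 1/2·(-6) = 1
E[Middle] = 1/2·(-6) + 1/2·(7) = 1/2
E[Bottom] = 1/2·(5) + 1/2·(10) = 15/2
Best response: Bottom (15/2 is the largest).

Bottom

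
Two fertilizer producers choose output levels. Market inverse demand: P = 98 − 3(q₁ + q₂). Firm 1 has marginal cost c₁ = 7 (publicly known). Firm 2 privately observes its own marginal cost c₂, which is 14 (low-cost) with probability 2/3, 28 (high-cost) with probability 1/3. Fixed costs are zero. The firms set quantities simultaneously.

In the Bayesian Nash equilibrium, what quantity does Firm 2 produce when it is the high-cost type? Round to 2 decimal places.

Firm 2 with cost c maximizes (98 − 3(q₁+q₂) − c)·q₂, giving q₂(c) = (98 − c − 3q₁)/6.
E[c₂] = 2/3·14 + 1/3·28 = 18.6667
Firm 1's FOC against E[q₂] yields q₁ = (98 − 2·7 + E[c₂])/9 = (98 − 14 + 18.6667)/9 = 11.4074.
q₂(high-cost) = (98 − 28 − 3·11.4074)/6 = 5.96296.

5.96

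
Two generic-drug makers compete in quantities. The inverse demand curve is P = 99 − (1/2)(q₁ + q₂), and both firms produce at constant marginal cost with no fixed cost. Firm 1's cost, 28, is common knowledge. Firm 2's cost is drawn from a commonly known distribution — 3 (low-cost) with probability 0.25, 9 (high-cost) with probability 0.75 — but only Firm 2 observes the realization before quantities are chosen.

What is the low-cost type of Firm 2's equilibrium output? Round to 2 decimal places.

79.17

Firm 2 with cost c maximizes (99 − (1/2)(q₁+q₂) − c)·q₂, giving q₂(c) = (99 − c − (1/2)q₁).
E[c₂] = 0.25·3 + 0.75·9 = 7.5
Firm 1's FOC against E[q₂] yields q₁ = (99 − 2·28 + E[c₂])/(3/2) = (99 − 56 + 7.5)/(3/2) = 33.6667.
q₂(low-cost) = (99 − 3 − (1/2)·33.6667) = 79.1667.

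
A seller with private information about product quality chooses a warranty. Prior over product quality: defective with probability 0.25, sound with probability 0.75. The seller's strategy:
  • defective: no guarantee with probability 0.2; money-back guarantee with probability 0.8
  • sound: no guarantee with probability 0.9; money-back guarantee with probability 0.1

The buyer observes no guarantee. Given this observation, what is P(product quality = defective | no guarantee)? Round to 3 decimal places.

0.069

Apply Bayes' rule using the sender's strategy as the likelihood.
P(no guarantee) = 0.25·0.2 + 0.75·0.9 = 0.725
P(defective | no guarantee) = (0.25·0.2) / 0.725 = 0.05 / 0.725 = 0.0689655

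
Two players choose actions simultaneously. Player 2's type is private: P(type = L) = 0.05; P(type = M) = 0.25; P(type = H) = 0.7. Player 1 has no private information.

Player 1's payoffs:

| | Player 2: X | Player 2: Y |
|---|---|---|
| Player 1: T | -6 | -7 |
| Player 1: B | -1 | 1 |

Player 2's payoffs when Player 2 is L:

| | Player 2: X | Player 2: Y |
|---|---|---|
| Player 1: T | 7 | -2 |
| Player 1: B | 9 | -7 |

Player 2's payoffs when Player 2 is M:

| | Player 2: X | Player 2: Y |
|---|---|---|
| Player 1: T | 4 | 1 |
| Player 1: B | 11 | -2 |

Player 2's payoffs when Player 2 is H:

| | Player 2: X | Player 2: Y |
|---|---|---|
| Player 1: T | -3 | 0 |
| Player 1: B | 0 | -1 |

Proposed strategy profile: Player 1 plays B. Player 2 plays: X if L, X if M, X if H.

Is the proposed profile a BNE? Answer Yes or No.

Yes

Player 1 plays B: E[B] = 0.05·(-1) + 0.25·(-1) + 0.7·(-1) = -1; E[T] = -6. Best-responding. ✓
Player 2 (type L), facing B: X gives 9, Y gives -7. Proposed X is best. ✓
Player 2 (type M), facing B: X gives 11, Y gives -2. Proposed X is best. ✓
Player 2 (type H), facing B: X gives 0, Y gives -1. Proposed X is best. ✓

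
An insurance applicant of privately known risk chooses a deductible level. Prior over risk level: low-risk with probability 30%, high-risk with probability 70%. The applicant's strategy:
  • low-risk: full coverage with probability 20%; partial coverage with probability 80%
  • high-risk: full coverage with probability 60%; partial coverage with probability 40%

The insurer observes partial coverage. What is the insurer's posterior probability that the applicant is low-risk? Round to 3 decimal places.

Apply Bayes' rule using the sender's strategy as the likelihood.
P(partial coverage) = 0.3·0.8 + 0.7·0.4 = 0.52
P(low-risk | partial coverage) = (0.3·0.8) / 0.52 = 0.24 / 0.52 = 0.461538

0.462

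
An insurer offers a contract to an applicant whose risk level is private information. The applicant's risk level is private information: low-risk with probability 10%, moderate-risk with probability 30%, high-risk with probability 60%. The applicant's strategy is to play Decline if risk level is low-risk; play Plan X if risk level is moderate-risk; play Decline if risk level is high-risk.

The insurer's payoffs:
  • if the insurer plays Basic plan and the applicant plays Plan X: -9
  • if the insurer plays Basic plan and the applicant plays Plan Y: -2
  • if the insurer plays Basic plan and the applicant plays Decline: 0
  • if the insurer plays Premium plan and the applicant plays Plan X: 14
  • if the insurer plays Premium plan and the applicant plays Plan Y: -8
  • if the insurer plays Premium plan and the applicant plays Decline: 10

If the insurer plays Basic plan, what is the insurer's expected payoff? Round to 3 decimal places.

-2.700

Take the expectation over the applicant's risk level, weighting each type's action by its prior probability.
E[Basic plan] = 0.1·0 + 0.3·(-9) + 0.6·0 = 0 + (-2.7) + 0 = -2.7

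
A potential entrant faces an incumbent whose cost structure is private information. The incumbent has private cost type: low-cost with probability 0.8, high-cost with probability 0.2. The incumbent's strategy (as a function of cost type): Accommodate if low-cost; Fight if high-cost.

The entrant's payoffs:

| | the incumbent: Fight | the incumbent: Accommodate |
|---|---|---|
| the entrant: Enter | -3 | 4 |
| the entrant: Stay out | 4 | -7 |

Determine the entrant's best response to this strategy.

Enter

E[Enter] = 0.8·(4) + 0.2·(-3) = 2.6
E[Stay out] = 0.8·(-7) + 0.2·(4) = -4.8
Best response: Enter (2.6 is the largest).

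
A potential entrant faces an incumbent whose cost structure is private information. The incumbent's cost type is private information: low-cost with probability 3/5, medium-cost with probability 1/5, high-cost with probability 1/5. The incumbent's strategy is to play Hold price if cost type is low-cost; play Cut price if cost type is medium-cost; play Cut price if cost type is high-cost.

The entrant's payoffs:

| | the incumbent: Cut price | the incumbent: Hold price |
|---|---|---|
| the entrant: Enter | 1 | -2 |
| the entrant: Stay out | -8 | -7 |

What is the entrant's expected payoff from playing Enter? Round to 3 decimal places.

Take the expectation over the incumbent's cost type, weighting each type's action by its prior probability.
E[Enter] = 3/5·(-2) + 1/5·1 + 1/5·1 = (-6/5) + 1/5 + 1/5 = -4/5

-0.800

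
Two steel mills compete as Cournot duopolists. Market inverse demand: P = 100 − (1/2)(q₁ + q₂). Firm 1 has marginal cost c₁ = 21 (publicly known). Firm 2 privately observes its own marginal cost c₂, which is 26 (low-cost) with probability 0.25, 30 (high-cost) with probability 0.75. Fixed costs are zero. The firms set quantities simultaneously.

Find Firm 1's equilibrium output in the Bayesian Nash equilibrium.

Firm 2 with cost c maximizes (100 − (1/2)(q₁+q₂) − c)·q₂, giving q₂(c) = (100 − c − (1/2)q₁).
E[c₂] = 0.25·26 + 0.75·30 = 29
Firm 1's FOC against E[q₂] yields q₁ = (100 − 2·21 + E[c₂])/(3/2) = (100 − 42 + 29)/(3/2) = 58.

58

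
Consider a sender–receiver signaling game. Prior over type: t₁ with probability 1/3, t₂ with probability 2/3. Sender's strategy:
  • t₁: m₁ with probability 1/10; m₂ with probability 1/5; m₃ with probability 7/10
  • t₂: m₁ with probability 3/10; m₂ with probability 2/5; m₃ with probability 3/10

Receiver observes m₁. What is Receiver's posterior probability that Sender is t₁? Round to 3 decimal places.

0.143

P(m₁) = (1/3)·(1/10) + (2/3)·(3/10) = 7/30
P(t₁ | m₁) = ((1/3)·(1/10)) / (7/30) = (1/30) / (7/30) = 1/7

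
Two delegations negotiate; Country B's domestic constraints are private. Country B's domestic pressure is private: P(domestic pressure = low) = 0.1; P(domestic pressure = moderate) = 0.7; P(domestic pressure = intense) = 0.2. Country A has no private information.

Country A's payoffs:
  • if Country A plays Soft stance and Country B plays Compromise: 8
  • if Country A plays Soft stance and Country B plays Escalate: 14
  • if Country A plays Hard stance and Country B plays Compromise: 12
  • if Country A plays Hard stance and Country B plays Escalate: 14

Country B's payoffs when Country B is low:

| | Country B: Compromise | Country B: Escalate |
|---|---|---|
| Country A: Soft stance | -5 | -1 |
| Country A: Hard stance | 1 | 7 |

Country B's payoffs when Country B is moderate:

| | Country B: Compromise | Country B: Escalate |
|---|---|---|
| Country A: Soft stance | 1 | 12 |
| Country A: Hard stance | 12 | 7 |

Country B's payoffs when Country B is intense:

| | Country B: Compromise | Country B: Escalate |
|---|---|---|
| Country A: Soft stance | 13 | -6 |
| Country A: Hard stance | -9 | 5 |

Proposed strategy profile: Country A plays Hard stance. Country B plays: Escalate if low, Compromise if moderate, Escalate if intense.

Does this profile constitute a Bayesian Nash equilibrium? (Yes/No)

Yes

Country A plays Hard stance: E[Hard stance] = 0.1·(14) + 0.7·(12) + 0.2·(14) = 12.6; E[Soft stance] = 9.8. Best-responding. ✓
Country B (domestic pressure low), facing Hard stance: Compromise gives 1, Escalate gives 7. Proposed Escalate is best. ✓
Country B (domestic pressure moderate), facing Hard stance: Compromise gives 12, Escalate gives 7. Proposed Compromise is best. ✓
Country B (domestic pressure intense), facing Hard stance: Compromise gives -9, Escalate gives 5. Proposed Escalate is best. ✓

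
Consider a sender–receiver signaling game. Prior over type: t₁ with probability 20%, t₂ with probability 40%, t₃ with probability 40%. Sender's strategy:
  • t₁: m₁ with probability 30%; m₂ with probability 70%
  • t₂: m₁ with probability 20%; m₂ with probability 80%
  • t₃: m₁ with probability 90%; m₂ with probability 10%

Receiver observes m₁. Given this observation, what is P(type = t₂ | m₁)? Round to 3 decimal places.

0.160

P(m₁) = 0.2·0.3 + 0.4·0.2 + 0.4·0.9 = 0.5
P(t₂ | m₁) = (0.4·0.2) / 0.5 = 0.08 / 0.5 = 0.16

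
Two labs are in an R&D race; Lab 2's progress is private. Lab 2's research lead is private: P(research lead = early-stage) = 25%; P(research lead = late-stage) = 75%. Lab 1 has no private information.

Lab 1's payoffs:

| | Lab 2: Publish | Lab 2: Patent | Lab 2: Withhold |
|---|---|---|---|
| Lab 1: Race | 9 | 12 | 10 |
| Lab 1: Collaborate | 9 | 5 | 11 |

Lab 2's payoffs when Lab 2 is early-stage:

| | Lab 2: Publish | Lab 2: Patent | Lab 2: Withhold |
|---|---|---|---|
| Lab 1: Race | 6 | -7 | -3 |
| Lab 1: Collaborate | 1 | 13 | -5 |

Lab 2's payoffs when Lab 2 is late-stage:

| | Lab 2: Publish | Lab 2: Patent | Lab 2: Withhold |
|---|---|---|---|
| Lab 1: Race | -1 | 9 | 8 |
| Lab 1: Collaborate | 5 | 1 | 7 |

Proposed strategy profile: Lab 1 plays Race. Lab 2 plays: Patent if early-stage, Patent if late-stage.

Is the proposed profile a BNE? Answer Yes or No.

No

Lab 1 plays Race: E[Race] = 0.25·(12) + 0.75·(12) = 12; E[Collaborate] = 5. Best-responding. ✓
Lab 2 (research lead early-stage), facing Race: Publish gives 6, Patent gives -7, Withhold gives -3. Proposed Patent is not best — profitable deviation exists. ✗
Lab 2 (research lead late-stage), facing Race: Publish gives -1, Patent gives 9, Withhold gives 8. Proposed Patent is best. ✓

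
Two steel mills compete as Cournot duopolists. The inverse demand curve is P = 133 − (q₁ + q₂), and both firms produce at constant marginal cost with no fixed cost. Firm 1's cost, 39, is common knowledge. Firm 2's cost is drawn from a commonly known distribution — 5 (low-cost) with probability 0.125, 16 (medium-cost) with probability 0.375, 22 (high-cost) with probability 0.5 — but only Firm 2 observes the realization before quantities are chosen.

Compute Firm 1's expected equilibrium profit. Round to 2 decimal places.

Type-c best response for Firm 2: q₂(c) = (133 − c)/2 − q₁/2.
Firm 1 maximizes expected profit; its first-order condition is 133 − 2q₁ − E[q₂] − 39 = 0.
Substituting E[q₂] and solving: E[c₂] = 17.625, so q₁ = (133 − 2·39 + 17.625)/3 = 24.2083.
E[P] = 133 − (q₁ + E[q₂]) = 63.2083; Firm 1's expected profit = (E[P] − 39)·q₁ = (63.2083 − 39)·24.2083 = 586.043.

586.04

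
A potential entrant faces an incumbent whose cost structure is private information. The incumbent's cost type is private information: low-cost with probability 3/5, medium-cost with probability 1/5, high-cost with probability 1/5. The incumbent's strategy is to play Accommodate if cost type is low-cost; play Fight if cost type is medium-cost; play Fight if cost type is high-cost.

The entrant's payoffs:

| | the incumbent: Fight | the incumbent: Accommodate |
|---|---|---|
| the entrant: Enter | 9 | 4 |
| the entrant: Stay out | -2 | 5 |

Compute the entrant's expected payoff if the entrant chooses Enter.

6

E[Enter] = 3/5·4 + 1/5·9 + 1/5·9 = 12/5 + 9/5 + 9/5 = 6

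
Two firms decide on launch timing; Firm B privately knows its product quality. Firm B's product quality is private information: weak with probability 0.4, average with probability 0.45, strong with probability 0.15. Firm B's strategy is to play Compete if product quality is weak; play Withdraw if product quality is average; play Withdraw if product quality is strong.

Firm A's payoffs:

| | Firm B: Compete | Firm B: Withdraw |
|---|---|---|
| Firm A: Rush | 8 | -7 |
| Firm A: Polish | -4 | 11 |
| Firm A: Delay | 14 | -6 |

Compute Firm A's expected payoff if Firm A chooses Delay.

2

Take the expectation over Firm B's product quality, weighting each type's action by its prior probability.
E[Delay] = 0.4·14 + 0.45·(-6) + 0.15·(-6) = 5.6 + (-2.7) + (-0.9) = 2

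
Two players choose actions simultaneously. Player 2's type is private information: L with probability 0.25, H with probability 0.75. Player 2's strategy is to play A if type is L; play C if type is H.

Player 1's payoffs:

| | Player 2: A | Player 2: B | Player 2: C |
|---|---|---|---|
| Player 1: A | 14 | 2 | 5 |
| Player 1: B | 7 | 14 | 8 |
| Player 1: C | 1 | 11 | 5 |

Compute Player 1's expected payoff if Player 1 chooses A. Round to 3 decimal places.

7.250

E[A] = 0.25·14 + 0.75·5 = 3.5 + 3.75 = 7.25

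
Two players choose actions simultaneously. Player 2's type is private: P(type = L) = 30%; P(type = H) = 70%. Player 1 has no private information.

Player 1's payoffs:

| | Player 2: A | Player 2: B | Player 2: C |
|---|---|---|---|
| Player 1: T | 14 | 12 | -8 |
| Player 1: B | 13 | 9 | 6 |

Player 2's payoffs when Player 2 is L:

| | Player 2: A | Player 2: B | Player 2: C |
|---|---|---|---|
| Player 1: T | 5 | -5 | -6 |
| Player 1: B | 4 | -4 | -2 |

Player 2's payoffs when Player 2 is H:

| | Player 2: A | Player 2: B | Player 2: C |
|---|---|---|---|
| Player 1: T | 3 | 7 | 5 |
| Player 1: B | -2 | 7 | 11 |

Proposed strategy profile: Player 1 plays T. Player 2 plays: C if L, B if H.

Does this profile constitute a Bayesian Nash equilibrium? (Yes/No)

A profile is a BNE iff every type of every player is best-responding given beliefs about the other side.
Player 1 plays T: E[T] = 0.3·(-8) + 0.7·(12) = 6; E[B] = 8.1. Not best-responding. ✗
Player 2 (type L), facing T: A gives 5, B gives -5, C gives -6. Proposed C is not best — profitable deviation exists. ✗
Player 2 (type H), facing T: A gives 3, B gives 7, C gives 5. Proposed B is best. ✓

No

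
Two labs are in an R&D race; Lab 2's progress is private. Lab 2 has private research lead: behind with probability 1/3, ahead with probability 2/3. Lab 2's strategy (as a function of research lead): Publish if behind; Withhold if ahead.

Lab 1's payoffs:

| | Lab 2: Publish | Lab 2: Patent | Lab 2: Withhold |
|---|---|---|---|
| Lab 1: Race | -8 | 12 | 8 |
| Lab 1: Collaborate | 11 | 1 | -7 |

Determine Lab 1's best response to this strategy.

Race

Compute Lab 1's expected payoff for each action, taking the expectation over Lab 2's type.
E[Race] = 1/3·(-8) + 2/3·(8) = 8/3
E[Collaborate] = 1/3·(11) + 2/3·(-7) = -1
Best response: Race (8/3 is the largest).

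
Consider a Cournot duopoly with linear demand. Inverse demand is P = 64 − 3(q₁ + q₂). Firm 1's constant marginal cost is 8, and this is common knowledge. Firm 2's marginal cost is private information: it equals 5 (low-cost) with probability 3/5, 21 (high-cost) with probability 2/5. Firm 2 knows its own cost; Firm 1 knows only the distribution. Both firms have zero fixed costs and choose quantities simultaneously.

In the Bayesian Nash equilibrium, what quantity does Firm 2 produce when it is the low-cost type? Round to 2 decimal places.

6.53

Firm 2 with cost c maximizes (64 − 3(q₁+q₂) − c)·q₂, giving q₂(c) = (64 − c − 3q₁)/6.
E[c₂] = 3/5·5 + 2/5·21 = 11.4
Firm 1's FOC against E[q₂] yields q₁ = (64 − 2·8 + E[c₂])/9 = (64 − 16 + 11.4)/9 = 6.6.
q₂(low-cost) = (64 − 5 − 3·6.6)/6 = 6.53333.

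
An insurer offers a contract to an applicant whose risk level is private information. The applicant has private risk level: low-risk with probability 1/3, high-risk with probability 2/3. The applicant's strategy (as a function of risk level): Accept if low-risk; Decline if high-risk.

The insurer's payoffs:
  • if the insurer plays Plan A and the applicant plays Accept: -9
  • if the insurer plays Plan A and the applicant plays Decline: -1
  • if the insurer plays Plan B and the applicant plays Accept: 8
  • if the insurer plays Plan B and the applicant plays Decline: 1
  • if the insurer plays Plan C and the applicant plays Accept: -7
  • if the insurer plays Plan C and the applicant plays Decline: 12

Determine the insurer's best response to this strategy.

E[Plan A] = 1/3·(-9) + 2/3·(-1) = -11/3
E[Plan B] = 1/3·(8) + 2/3·(1) = 10/3
E[Plan C] = 1/3·(-7) + 2/3·(12) = 17/3
Best response: Plan C (17/3 is the largest).

Plan C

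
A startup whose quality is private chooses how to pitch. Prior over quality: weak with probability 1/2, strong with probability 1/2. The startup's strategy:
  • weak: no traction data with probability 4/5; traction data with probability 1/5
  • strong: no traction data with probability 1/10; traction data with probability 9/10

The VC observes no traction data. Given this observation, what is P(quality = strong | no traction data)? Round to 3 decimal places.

0.111

Apply Bayes' rule using the sender's strategy as the likelihood.
P(no traction data) = (1/2)·(4/5) + (1/2)·(1/10) = 9/20
P(strong | no traction data) = ((1/2)·(1/10)) / (9/20) = (1/20) / (9/20) = 1/9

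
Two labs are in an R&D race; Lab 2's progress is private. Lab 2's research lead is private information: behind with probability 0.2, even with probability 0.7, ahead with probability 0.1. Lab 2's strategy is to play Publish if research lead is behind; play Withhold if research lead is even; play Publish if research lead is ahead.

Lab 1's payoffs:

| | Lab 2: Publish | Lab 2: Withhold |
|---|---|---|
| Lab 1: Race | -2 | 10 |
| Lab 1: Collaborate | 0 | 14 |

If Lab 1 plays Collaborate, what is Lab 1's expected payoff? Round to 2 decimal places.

E[Collaborate] = 0.2·0 + 0.7·14 + 0.1·0 = 0 + 9.8 + 0 = 9.8

9.80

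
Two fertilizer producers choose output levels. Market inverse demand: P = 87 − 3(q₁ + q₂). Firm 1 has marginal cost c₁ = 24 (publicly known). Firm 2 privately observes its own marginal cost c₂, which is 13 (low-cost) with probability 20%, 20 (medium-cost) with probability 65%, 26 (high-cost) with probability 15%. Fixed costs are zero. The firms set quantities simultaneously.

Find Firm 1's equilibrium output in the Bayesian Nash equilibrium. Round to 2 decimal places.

6.50

Type-c best response for Firm 2: q₂(c) = (87 − c)/6 − q₁/2.
Firm 1 maximizes expected profit; its first-order condition is 87 − 6q₁ − 3E[q₂] − 24 = 0.
Substituting E[q₂] and solving: E[c₂] = 19.5, so q₁ = (87 − 2·24 + 19.5)/9 = 6.5.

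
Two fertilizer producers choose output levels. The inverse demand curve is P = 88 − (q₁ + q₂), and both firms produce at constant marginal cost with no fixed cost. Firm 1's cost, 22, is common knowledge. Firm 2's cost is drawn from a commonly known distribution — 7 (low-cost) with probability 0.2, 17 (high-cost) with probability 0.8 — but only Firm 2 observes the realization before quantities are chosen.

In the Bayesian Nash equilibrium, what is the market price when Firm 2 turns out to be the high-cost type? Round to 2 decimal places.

Firm 2 with cost c maximizes (88 − (q₁+q₂) − c)·q₂, giving q₂(c) = (88 − c − q₁)/2.
E[c₂] = 0.2·7 + 0.8·17 = 15
Firm 1's FOC against E[q₂] yields q₁ = (88 − 2·22 + E[c₂])/3 = (88 − 44 + 15)/3 = 19.6667.
q₂(high-cost) = 25.6667, so P = 88 − (19.6667 + 25.6667) = 42.6667.

42.67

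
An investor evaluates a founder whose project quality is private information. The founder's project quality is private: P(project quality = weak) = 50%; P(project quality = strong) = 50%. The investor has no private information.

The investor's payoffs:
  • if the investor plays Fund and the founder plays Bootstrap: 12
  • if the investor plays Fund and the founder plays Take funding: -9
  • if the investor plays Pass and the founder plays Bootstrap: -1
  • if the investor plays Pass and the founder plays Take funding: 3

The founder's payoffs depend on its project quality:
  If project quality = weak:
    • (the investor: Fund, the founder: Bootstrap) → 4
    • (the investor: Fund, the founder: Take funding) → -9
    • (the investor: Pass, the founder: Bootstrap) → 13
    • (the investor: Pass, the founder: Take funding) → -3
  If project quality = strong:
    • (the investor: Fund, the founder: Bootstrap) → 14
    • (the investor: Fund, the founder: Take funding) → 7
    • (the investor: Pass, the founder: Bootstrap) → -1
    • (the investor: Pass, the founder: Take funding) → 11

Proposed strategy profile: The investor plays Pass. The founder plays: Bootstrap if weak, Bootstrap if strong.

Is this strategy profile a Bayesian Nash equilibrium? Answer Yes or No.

The investor plays Pass: E[Pass] = 0.5·(-1) + 0.5·(-1) = -1; E[Fund] = 12. Not best-responding. ✗
The founder (project quality weak), facing Pass: Bootstrap gives 13, Take funding gives -3. Proposed Bootstrap is best. ✓
The founder (project quality strong), facing Pass: Bootstrap gives -1, Take funding gives 11. Proposed Bootstrap is not best — profitable deviation exists. ✗

No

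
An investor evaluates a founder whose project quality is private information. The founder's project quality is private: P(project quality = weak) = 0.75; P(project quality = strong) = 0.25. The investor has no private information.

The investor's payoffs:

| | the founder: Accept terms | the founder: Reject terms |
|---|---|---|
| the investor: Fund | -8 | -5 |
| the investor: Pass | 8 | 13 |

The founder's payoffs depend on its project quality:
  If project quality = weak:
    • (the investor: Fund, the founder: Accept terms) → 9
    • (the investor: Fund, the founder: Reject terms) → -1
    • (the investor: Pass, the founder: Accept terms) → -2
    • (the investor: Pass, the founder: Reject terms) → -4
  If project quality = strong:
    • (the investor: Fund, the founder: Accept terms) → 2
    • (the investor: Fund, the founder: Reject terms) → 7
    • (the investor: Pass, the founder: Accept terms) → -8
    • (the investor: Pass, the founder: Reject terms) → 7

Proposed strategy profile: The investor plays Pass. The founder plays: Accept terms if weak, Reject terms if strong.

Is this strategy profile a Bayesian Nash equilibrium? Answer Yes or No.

The investor plays Pass: E[Pass] = 0.75·(8) + 0.25·(13) = 9.25; E[Fund] = -7.25. Best-responding. ✓
The founder (project quality weak), facing Pass: Accept terms gives -2, Reject terms gives -4. Proposed Accept terms is best. ✓
The founder (project quality strong), facing Pass: Accept terms gives -8, Reject terms gives 7. Proposed Reject terms is best. ✓

Yes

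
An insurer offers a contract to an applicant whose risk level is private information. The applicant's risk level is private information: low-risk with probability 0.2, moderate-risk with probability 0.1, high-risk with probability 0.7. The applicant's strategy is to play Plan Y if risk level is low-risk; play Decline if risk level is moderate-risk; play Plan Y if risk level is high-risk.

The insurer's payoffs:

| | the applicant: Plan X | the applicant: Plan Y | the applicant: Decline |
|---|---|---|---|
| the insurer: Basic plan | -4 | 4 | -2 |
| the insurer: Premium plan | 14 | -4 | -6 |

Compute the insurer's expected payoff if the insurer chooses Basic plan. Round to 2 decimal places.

3.40

Take the expectation over the applicant's risk level, weighting each type's action by its prior probability.
E[Basic plan] = 0.2·4 + 0.1·(-2) + 0.7·4 = 0.8 + (-0.2) + 2.8 = 3.4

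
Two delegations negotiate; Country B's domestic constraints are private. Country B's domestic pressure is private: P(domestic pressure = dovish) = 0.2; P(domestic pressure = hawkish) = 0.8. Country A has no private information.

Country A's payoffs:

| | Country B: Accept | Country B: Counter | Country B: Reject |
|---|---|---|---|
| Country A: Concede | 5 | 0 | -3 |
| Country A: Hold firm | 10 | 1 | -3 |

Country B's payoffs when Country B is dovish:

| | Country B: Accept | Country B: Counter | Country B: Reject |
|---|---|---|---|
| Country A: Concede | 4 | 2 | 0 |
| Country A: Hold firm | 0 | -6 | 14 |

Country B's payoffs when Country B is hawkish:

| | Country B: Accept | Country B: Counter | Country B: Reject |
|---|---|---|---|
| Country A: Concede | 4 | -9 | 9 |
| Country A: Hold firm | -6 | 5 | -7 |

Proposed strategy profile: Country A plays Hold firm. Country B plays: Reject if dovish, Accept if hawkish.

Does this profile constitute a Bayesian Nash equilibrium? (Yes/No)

Country A plays Hold firm: E[Hold firm] = 0.2·(-3) + 0.8·(10) = 7.4; E[Concede] = 3.4. Best-responding. ✓
Country B (domestic pressure dovish), facing Hold firm: Accept gives 0, Counter gives -6, Reject gives 14. Proposed Reject is best. ✓
Country B (domestic pressure hawkish), facing Hold firm: Accept gives -6, Counter gives 5, Reject gives -7. Proposed Accept is not best — profitable deviation exists. ✗

No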